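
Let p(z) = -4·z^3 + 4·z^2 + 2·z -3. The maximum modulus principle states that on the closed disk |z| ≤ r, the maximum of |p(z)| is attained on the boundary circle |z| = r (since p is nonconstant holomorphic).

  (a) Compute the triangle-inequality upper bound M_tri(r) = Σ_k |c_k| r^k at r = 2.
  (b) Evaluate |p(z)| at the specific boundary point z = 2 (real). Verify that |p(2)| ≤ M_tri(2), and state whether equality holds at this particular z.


Coefficients: c_0 = -3, c_1 = 2, c_2 = 4, c_3 = -4. Radius r = 2.
Part (a). Triangle bound: M_tri(r) = Σ_k |c_k| r^k
  = |-3|·2^0 + |2|·2^1 + |4|·2^2 + |-4|·2^3
  = 3 + 4 + 16 + 32 = 55.
This bounds M(r) := max_{|z|=r} |p(z)| from above; equality holds iff all terms c_k z^k can be made to align in phase at a single z on |z|=r.
Part (b). At z = 2 (real, on the circle |z| = r):
  p(2) = (-3)·2^0 + (2)·2^1 + (4)·2^2 + (-4)·2^3 = -15.
  |p(2)| = 15.
Check: |p(2)| = 15 ≤ 55 = M_tri(2). ✓ Equality does not hold at z = 2 (the coefficients have mixed signs, so the terms do not all align in phase there).

M_tri(2) = 55; |p(2)| = 15; equality at z=2: no.


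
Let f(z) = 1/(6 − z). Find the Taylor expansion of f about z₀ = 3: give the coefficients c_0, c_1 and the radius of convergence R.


Let w = z − z₀, so z = z₀ + w.
Then 6 − z = 6 − (z₀ + w) = (6 − z₀) − w = 3 − w.
f(z) = 1/(3 − w) = (1/(3)) · 1/(1 − w/(3)) = Σ_{n≥0} w^n / (3)^(n+1).
So c_n = 1/(3)^(n+1):
  c_0 = 1/(3)^1 = 1/3.
  c_1 = 1/(3)^2 = 1/9.
The series is valid for |w/d| < 1, i.e. |z − z₀| < |d|.
Radius of convergence: R = |6 − z₀| = |3| = 3 (distance from z₀ to the singularity z = 6).

c_0 = 1/3, c_1 = 1/9; R = 3.


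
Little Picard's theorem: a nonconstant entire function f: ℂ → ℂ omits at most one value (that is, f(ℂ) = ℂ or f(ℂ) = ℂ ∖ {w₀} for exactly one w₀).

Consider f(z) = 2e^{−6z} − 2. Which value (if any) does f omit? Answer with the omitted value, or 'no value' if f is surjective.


Little Picard bounds the complement of f(ℂ) to at most one point.
e^{−6z} is never zero on ℂ, so 2·e^{−6z} takes every value in ℂ ∖ {0}. Adding -2 shifts the range to ℂ ∖ {-2}. Thus f omits exactly the value -2.

Omitted value: -2.


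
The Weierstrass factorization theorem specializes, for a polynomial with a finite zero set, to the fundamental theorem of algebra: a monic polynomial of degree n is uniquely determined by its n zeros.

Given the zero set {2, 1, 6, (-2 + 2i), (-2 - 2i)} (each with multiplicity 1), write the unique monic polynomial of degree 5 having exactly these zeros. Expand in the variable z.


The polynomial is p(z) = ∏_{α ∈ S} (z − α), where S = {2, 1, 6, (-2 + 2i), (-2 - 2i)}.
Expanding the product yields: p(z) = z^5 -5·z^4 -8·z^3 -4·z^2 + 112·z -96.
Note conjugate pairs combine to real quadratics: (z − (-2+2i))(z − (-2−2i)) = z² + 4z + 8.
The resulting polynomial has degree 5 and real coefficients as required.

p(z) = z^5 -5·z^4 -8·z^3 -4·z^2 + 112·z -96.


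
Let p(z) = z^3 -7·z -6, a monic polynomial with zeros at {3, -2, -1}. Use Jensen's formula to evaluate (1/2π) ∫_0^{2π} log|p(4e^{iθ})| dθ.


Zeros: -2, -1, 3; r = 4.
Inside |z| < r: -2, -1, 3. Outside (|z| ≥ r): ∅.
p(0) = -6, so log|p(0)| = log(6) = 1.7918.
Apply Jensen: I(r) = log|p(0)| + Σ_k log(r/|z_k|), summed over zeros inside |z| < r.
  log(r/|z_k|) for z_k = 3: log(4/3) = 0.2877
  log(r/|z_k|) for z_k = -2: log(4/2) = 0.6931
  log(r/|z_k|) for z_k = -1: log(4/1) = 1.3863
Sum over inside zeros: 2.3671.
I(r) = log|p(0)| + (inside sum) = 1.7918 + 2.3671 = 4.1589.
Closed form (all zeros inside, monic): I(r) = n·log(r) = 3·log(4) = 4.1589. ✓

I(r) ≈ 4.1589.


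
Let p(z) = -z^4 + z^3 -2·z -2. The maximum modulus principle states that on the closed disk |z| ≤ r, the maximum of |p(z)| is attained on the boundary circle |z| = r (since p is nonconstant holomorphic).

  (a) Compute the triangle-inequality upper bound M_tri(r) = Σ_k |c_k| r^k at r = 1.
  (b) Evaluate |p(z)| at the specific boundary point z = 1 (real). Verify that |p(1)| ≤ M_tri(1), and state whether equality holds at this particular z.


Coefficients: c_0 = -2, c_1 = -2, c_2 = 0, c_3 = 1, c_4 = -1. Radius r = 1.
Part (a). Triangle bound: M_tri(r) = Σ_k |c_k| r^k
  = |-2|·1^0 + |-2|·1^1 + |0|·1^2 + |1|·1^3 + |-1|·1^4
  = 2 + 2 + 0 + 1 + 1 = 6.
This bounds M(r) := max_{|z|=r} |p(z)| from above; equality holds iff all terms c_k z^k can be made to align in phase at a single z on |z|=r.
Part (b). At z = 1 (real, on the circle |z| = r):
  p(1) = (-2)·1^0 + (-2)·1^1 + (0)·1^2 + (1)·1^3 + (-1)·1^4 = -4.
  |p(1)| = 4.
Check: |p(1)| = 4 ≤ 6 = M_tri(1). ✓ Equality does not hold at z = 1 (the coefficients have mixed signs, so the terms do not all align in phase there).

M_tri(1) = 6; |p(1)| = 4; equality at z=1: no.


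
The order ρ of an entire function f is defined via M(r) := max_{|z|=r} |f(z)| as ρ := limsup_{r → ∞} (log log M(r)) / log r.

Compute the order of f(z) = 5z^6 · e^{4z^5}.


M(r) = max_{|z|=r} |5|·|z|^6·|e^{4z^5}| = 5·r^6 · e^{4r^5} (the factors attain their maxima compatibly on |z|=r). Then log M(r) = log 5 + 6·log r + 4r^5, dominated by the last term, so log log M(r) ~ 5·log r. The polynomial factor 5z^6 contributes only a log r term and does not affect the order. ρ = 5.
Therefore ρ = 5.

Order ρ = 5.


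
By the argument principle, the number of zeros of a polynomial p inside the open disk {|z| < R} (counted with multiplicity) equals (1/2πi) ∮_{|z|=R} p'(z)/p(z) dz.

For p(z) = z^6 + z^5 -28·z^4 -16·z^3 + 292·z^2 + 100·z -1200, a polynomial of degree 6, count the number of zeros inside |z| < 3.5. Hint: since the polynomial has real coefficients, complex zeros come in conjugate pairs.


The zeros of p are: -4, (-3 + 1i), (-3 - 1i), 3, (3 + 1i), (3 - 1i).
Their magnitudes are: 4, 3.162, 3.162, 3, 3.162, 3.162.
Zeros with |z| < R = 3.5: (-3 + 1i), (-3 - 1i), 3, (3 + 1i), (3 - 1i).
Count = 5.
By the argument principle, (1/2πi) ∮_{|z|=R} p'(z)/p(z) dz equals exactly this count.

Number of zeros inside |z| < 3.5: 5.


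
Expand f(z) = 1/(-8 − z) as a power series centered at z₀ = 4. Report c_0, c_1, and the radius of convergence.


Let w = z − z₀, so z = z₀ + w.
Then -8 − z = -8 − (z₀ + w) = (-8 − z₀) − w = -12 − w.
f(z) = 1/(-12 − w) = (1/(-12)) · 1/(1 − w/(-12)) = Σ_{n≥0} w^n / (-12)^(n+1).
So c_n = 1/(-12)^(n+1):
  c_0 = 1/(-12)^1 = -1/12.
  c_1 = 1/(-12)^2 = 1/144.
The series is valid for |w/d| < 1, i.e. |z − z₀| < |d|.
Radius of convergence: R = |-8 − z₀| = |-12| = 12 (distance from z₀ to the singularity z = -8).

c_0 = -1/12, c_1 = 1/144; R = 12.


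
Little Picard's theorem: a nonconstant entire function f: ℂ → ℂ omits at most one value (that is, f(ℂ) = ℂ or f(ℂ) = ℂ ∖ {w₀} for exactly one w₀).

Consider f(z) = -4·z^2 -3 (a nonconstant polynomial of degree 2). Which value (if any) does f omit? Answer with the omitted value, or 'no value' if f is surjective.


Little Picard bounds the complement of f(ℂ) to at most one point.
For every w ∈ ℂ, the equation p(z) − w = 0 is a nonconstant polynomial in z and hence has at least one root by the fundamental theorem of algebra. So p is surjective onto ℂ, omitting no value.

Omitted value: no value.


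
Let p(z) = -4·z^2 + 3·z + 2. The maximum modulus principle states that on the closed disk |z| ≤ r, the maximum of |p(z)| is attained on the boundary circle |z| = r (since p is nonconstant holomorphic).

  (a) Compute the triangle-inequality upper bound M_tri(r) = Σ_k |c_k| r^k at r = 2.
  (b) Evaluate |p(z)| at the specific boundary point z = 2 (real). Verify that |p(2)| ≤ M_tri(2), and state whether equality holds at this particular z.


Coefficients: c_0 = 2, c_1 = 3, c_2 = -4. Radius r = 2.
Part (a). Triangle bound: M_tri(r) = Σ_k |c_k| r^k
  = |2|·2^0 + |3|·2^1 + |-4|·2^2
  = 2 + 6 + 16 = 24.
This bounds M(r) := max_{|z|=r} |p(z)| from above; equality holds iff all terms c_k z^k can be made to align in phase at a single z on |z|=r.
Part (b). At z = 2 (real, on the circle |z| = r):
  p(2) = (2)·2^0 + (3)·2^1 + (-4)·2^2 = -8.
  |p(2)| = 8.
Check: |p(2)| = 8 ≤ 24 = M_tri(2). ✓ Equality does not hold at z = 2 (the coefficients have mixed signs, so the terms do not all align in phase there).

M_tri(2) = 24; |p(2)| = 8; equality at z=2: no.


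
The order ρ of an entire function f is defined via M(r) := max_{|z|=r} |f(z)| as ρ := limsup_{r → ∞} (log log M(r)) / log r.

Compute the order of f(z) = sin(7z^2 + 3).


Write sin(w) = (e^{iw} ± e^{−iw})/(2 or 2i), so |sin(w)| ≤ e^{|w|}. With w = 7z^2 + 3, |w| ≤ 7r^2 + 3 on |z|=r, giving M(r) ≤ e^{7r^2 + 3} and ρ ≤ 2. For the lower bound, choose z on |z|=r with 7z^2 purely imaginary of modulus 7r^2; then |sin(7z^2 + 3)| grows like e^{7r^2}/2, so ρ ≥ 2. Hence ρ = 2.
Therefore ρ = 2.

Order ρ = 2.


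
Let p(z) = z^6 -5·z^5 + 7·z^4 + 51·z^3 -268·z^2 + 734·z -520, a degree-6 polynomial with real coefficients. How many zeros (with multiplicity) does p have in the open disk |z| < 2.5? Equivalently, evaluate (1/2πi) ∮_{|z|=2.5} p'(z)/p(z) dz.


The zeros of p are: (1 + 3i), (1 - 3i), (3 + 2i), (3 - 2i), 1, -4.
Their magnitudes are: 3.162, 3.162, 3.606, 3.606, 1, 4.
Zeros with |z| < R = 2.5: 1.
Count = 1.
By the argument principle, (1/2πi) ∮_{|z|=R} p'(z)/p(z) dz equals exactly this count.

Number of zeros inside |z| < 2.5: 1.


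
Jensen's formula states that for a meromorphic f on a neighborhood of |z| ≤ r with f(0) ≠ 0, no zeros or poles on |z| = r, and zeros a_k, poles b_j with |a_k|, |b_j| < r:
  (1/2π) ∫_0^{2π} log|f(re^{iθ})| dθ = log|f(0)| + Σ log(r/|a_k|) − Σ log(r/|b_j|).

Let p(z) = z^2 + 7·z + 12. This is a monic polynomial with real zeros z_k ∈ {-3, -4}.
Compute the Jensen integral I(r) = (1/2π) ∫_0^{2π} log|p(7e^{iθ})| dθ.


Zeros: -4, -3; r = 7.
Inside |z| < r: -4, -3. Outside (|z| ≥ r): ∅.
p(0) = 12, so log|p(0)| = log(12) = 2.4849.
Apply Jensen: I(r) = log|p(0)| + Σ_k log(r/|z_k|), summed over zeros inside |z| < r.
  log(r/|z_k|) for z_k = -3: log(7/3) = 0.8473
  log(r/|z_k|) for z_k = -4: log(7/4) = 0.5596
Sum over inside zeros: 1.4069.
I(r) = log|p(0)| + (inside sum) = 2.4849 + 1.4069 = 3.8918.
Closed form (all zeros inside, monic): I(r) = n·log(r) = 2·log(7) = 3.8918. ✓

I(r) ≈ 3.8918.


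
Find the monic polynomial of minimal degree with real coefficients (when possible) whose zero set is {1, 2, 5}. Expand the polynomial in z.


The polynomial is p(z) = ∏_{α ∈ S} (z − α), where S = {1, 2, 5}.
Expanding the product yields: p(z) = z^3 -8·z^2 + 17·z -10.
The resulting polynomial has degree 3 and real coefficients as required.

p(z) = z^3 -8·z^2 + 17·z -10.


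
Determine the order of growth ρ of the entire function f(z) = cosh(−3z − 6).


cosh(w) is a linear combination of e^{iw} and e^{−iw} (or e^w, e^{−w} in the hyperbolic case), so |cosh(w)| ≤ e^{|w|}. With w = −3z − 6, |w| ≤ 3|z| + 6 = 3r + 6 on |z| = r, giving M(r) ≤ e^{3r + 6}, so ρ ≤ 1. On a suitable ray (z = it for sin/cos; z = t for sinh/cosh, t real → ∞), |cosh(−3z − 6)| grows like e^{3|t|}/2, so ρ ≥ 1. Hence ρ = 1.
Therefore ρ = 1.

Order ρ = 1.


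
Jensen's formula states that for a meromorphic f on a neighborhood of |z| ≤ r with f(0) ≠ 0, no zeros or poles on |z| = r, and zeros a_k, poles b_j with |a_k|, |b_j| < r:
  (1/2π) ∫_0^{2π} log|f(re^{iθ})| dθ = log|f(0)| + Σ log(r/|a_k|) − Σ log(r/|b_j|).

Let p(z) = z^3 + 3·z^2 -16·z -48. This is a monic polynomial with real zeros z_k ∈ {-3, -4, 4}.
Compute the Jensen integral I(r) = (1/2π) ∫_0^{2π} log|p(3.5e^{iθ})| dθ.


Zeros: -4, -3, 4; r = 3.5.
Inside |z| < r: -3. Outside (|z| ≥ r): -4, 4.
p(0) = -48, so log|p(0)| = log(48) = 3.8712.
Apply Jensen: I(r) = log|p(0)| + Σ_k log(r/|z_k|), summed over zeros inside |z| < r.
  log(r/|z_k|) for z_k = -3: log(3.5/3) = 0.1542
  Outside zeros (-4, 4) contribute nothing to the Jensen sum.
Sum over inside zeros: 0.1542.
I(r) = log|p(0)| + (inside sum) = 3.8712 + 0.1542 = 4.0254.
Note: since some zeros are outside |z| ≤ r, the simplified n·log(r) form does NOT apply — only the inside zeros contribute.

I(r) ≈ 4.0254.


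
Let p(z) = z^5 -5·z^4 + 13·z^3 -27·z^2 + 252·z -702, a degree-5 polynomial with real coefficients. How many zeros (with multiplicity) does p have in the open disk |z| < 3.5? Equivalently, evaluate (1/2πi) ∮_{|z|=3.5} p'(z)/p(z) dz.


The zeros of p are: (3 + 3i), (3 - 3i), (-2 + 3i), (-2 - 3i), 3.
Their magnitudes are: 4.243, 4.243, 3.606, 3.606, 3.
Zeros with |z| < R = 3.5: 3.
Count = 1.
By the argument principle, (1/2πi) ∮_{|z|=R} p'(z)/p(z) dz equals exactly this count.

Number of zeros inside |z| < 3.5: 1.


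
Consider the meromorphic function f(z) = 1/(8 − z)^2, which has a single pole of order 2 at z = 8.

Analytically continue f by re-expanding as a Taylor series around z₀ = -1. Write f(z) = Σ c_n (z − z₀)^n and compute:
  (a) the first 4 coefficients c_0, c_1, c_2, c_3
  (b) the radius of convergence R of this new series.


Let w = z − z₀, so z = z₀ + w.
Then 8 − z = 8 − (z₀ + w) = (8 − z₀) − w = 9 − w.
f(z) = 1/(9 − w)^2 = (1/(9)^2) · (1 − w/(9))^{−2}.
By the binomial series (1−u)^{−2} = Σ_{n≥0} C(n+1, 1) u^n for |u|<1, with u = w/(9):
  c_n = C(n+1, 1) / (9)^(n+2).
  c_0 = 1/(9)^2 = 1/81.
  c_1 = 2/(9)^3 = 2/729.
  c_2 = 3/(9)^4 = 1/2187.
  c_3 = 4/(9)^5 = 4/59049.
The series is valid for |w/d| < 1, i.e. |z − z₀| < |d|.
Radius of convergence: R = |8 − z₀| = |9| = 9 (distance from z₀ to the singularity z = 8).

c_0 = 1/81, c_1 = 2/729, c_2 = 1/2187, c_3 = 4/59049; R = 9.


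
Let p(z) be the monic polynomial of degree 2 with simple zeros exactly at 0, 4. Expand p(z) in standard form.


The polynomial is p(z) = ∏_{α ∈ S} (z − α), where S = {0, 4}.
Expanding the product yields: p(z) = z^2 -4·z.
The resulting polynomial has degree 2 and real coefficients as required.

p(z) = z^2 -4·z.


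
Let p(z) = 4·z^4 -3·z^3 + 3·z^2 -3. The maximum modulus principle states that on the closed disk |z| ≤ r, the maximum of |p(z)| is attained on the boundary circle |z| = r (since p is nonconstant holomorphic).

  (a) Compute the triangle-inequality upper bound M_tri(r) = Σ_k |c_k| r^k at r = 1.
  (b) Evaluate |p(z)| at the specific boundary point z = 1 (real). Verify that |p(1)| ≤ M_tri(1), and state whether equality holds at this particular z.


Coefficients: c_0 = -3, c_1 = 0, c_2 = 3, c_3 = -3, c_4 = 4. Radius r = 1.
Part (a). Triangle bound: M_tri(r) = Σ_k |c_k| r^k
  = |-3|·1^0 + |0|·1^1 + |3|·1^2 + |-3|·1^3 + |4|·1^4
  = 3 + 0 + 3 + 3 + 4 = 13.
This bounds M(r) := max_{|z|=r} |p(z)| from above; equality holds iff all terms c_k z^k can be made to align in phase at a single z on |z|=r.
Part (b). At z = 1 (real, on the circle |z| = r):
  p(1) = (-3)·1^0 + (0)·1^1 + (3)·1^2 + (-3)·1^3 + (4)·1^4 = 1.
  |p(1)| = 1.
Check: |p(1)| = 1 ≤ 13 = M_tri(1). ✓ Equality does not hold at z = 1 (the coefficients have mixed signs, so the terms do not all align in phase there).

M_tri(1) = 13; |p(1)| = 1; equality at z=1: no.


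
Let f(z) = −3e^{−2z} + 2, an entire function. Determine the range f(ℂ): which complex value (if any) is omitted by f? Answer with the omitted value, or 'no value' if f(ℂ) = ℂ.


Little Picard bounds the complement of f(ℂ) to at most one point.
e^{−2z} is never zero on ℂ, so -3·e^{−2z} takes every value in ℂ ∖ {0}. Adding 2 shifts the range to ℂ ∖ {2}. Thus f omits exactly the value 2.

Omitted value: 2.


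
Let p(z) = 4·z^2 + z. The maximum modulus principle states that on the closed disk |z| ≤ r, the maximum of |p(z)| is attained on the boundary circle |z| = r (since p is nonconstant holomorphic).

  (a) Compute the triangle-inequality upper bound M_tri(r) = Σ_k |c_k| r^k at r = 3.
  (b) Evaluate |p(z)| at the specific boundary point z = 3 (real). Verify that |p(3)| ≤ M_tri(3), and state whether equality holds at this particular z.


Coefficients: c_0 = 0, c_1 = 1, c_2 = 4. Radius r = 3.
Part (a). Triangle bound: M_tri(r) = Σ_k |c_k| r^k
  = |0|·3^0 + |1|·3^1 + |4|·3^2
  = 0 + 3 + 36 = 39.
This bounds M(r) := max_{|z|=r} |p(z)| from above; equality holds iff all terms c_k z^k can be made to align in phase at a single z on |z|=r.
Part (b). At z = 3 (real, on the circle |z| = r):
  p(3) = (0)·3^0 + (1)·3^1 + (4)·3^2 = 39.
  |p(3)| = 39.
Since all nonzero coefficients share the same sign, |p(3)| = 39 = M_tri(3); the triangle bound is attained at z = 3, so in fact M(r) = 39.

M_tri(3) = 39; |p(3)| = 39; equality at z=3: yes.


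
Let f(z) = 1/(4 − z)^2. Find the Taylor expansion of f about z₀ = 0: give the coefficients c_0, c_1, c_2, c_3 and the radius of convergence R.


Let w = z − z₀, so z = z₀ + w.
Then 4 − z = 4 − (z₀ + w) = (4 − z₀) − w = 4 − w.
f(z) = 1/(4 − w)^2 = (1/(4)^2) · (1 − w/(4))^{−2}.
By the binomial series (1−u)^{−2} = Σ_{n≥0} C(n+1, 1) u^n for |u|<1, with u = w/(4):
  c_n = C(n+1, 1) / (4)^(n+2).
  c_0 = 1/(4)^2 = 1/16.
  c_1 = 2/(4)^3 = 1/32.
  c_2 = 3/(4)^4 = 3/256.
  c_3 = 4/(4)^5 = 1/256.
The series is valid for |w/d| < 1, i.e. |z − z₀| < |d|.
Radius of convergence: R = |4 − z₀| = |4| = 4 (distance from z₀ to the singularity z = 4).

c_0 = 1/16, c_1 = 1/32, c_2 = 3/256, c_3 = 1/256; R = 4.


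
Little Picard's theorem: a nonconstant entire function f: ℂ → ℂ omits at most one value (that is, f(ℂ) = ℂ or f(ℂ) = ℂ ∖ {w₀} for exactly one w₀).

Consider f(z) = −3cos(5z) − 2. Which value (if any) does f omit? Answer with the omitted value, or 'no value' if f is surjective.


Little Picard bounds the complement of f(ℂ) to at most one point.
cos is entire and surjective onto ℂ: for every w ∈ ℂ, cos(ζ) = w has a solution ζ ∈ ℂ (e.g., via the complex inverse arccos). With ζ = 5z this gives z = ζ/(5). Then -3·cos(5z) takes every value in -3·ℂ = ℂ, and adding -2 is a bijection of ℂ. So f is surjective and omits no value. (Note: only on the real line is cos bounded by [−1, 1].)

Omitted value: no value.


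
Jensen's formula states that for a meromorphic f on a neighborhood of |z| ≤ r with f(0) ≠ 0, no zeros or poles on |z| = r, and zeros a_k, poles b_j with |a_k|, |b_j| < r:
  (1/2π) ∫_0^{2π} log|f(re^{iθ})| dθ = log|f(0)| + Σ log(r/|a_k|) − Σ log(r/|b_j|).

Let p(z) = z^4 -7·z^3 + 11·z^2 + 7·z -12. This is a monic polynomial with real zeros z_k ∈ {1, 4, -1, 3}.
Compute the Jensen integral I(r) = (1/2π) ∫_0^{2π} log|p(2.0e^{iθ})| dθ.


Zeros: -1, 1, 3, 4; r = 2.0.
Inside |z| < r: -1, 1. Outside (|z| ≥ r): 3, 4.
p(0) = -12, so log|p(0)| = log(12) = 2.4849.
Apply Jensen: I(r) = log|p(0)| + Σ_k log(r/|z_k|), summed over zeros inside |z| < r.
  log(r/|z_k|) for z_k = 1: log(2.0/1) = 0.6931
  log(r/|z_k|) for z_k = -1: log(2.0/1) = 0.6931
  Outside zeros (3, 4) contribute nothing to the Jensen sum.
Sum over inside zeros: 1.3863.
I(r) = log|p(0)| + (inside sum) = 2.4849 + 1.3863 = 3.8712.
Note: since some zeros are outside |z| ≤ r, the simplified n·log(r) form does NOT apply — only the inside zeros contribute.

I(r) ≈ 3.8712.


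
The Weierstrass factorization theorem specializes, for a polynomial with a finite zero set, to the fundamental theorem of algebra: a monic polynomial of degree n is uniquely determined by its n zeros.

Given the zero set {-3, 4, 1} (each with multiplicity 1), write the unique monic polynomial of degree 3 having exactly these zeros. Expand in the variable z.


The polynomial is p(z) = ∏_{α ∈ S} (z − α), where S = {-3, 4, 1}.
Expanding the product yields: p(z) = z^3 -2·z^2 -11·z + 12.
The resulting polynomial has degree 3 and real coefficients as required.

p(z) = z^3 -2·z^2 -11·z + 12.


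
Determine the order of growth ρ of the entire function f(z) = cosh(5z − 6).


cosh(w) is a linear combination of e^{iw} and e^{−iw} (or e^w, e^{−w} in the hyperbolic case), so |cosh(w)| ≤ e^{|w|}. With w = 5z − 6, |w| ≤ 5|z| + 6 = 5r + 6 on |z| = r, giving M(r) ≤ e^{5r + 6}, so ρ ≤ 1. On a suitable ray (z = it for sin/cos; z = t for sinh/cosh, t real → ∞), |cosh(5z − 6)| grows like e^{5|t|}/2, so ρ ≥ 1. Hence ρ = 1.
Therefore ρ = 1.

Order ρ = 1.


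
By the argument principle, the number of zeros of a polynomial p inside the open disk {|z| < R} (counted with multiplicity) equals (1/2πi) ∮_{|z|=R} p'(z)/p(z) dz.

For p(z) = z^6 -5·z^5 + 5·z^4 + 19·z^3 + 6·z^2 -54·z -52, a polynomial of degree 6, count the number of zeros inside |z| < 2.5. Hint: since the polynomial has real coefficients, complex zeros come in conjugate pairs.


The zeros of p are: (-1 + 1i), (-1 - 1i), -1, (3 + 2i), (3 - 2i), 2.
Their magnitudes are: 1.414, 1.414, 1, 3.606, 3.606, 2.
Zeros with |z| < R = 2.5: (-1 + 1i), (-1 - 1i), -1, 2.
Count = 4.
By the argument principle, (1/2πi) ∮_{|z|=R} p'(z)/p(z) dz equals exactly this count.

Number of zeros inside |z| < 2.5: 4.


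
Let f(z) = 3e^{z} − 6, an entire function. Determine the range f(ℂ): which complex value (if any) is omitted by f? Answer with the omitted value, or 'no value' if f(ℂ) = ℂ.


Little Picard bounds the complement of f(ℂ) to at most one point.
e^{z} is never zero on ℂ, so 3·e^{z} takes every value in ℂ ∖ {0}. Adding -6 shifts the range to ℂ ∖ {-6}. Thus f omits exactly the value -6.

Omitted value: -6.


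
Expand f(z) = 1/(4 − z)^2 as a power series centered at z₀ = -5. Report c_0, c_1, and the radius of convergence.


Let w = z − z₀, so z = z₀ + w.
Then 4 − z = 4 − (z₀ + w) = (4 − z₀) − w = 9 − w.
f(z) = 1/(9 − w)^2 = (1/(9)^2) · (1 − w/(9))^{−2}.
By the binomial series (1−u)^{−2} = Σ_{n≥0} C(n+1, 1) u^n for |u|<1, with u = w/(9):
  c_n = C(n+1, 1) / (9)^(n+2).
  c_0 = 1/(9)^2 = 1/81.
  c_1 = 2/(9)^3 = 2/729.
The series is valid for |w/d| < 1, i.e. |z − z₀| < |d|.
Radius of convergence: R = |4 − z₀| = |9| = 9 (distance from z₀ to the singularity z = 4).

c_0 = 1/81, c_1 = 2/729; R = 9.


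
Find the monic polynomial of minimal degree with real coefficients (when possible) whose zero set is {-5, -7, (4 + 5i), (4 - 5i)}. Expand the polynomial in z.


The polynomial is p(z) = ∏_{α ∈ S} (z − α), where S = {-5, -7, (4 + 5i), (4 - 5i)}.
Expanding the product yields: p(z) = z^4 + 4·z^3 -20·z^2 + 212·z + 1435.
Note conjugate pairs combine to real quadratics: (z − (4+5i))(z − (4−5i)) = z² − 8z + 41.
The resulting polynomial has degree 4 and real coefficients as required.

p(z) = z^4 + 4·z^3 -20·z^2 + 212·z + 1435.


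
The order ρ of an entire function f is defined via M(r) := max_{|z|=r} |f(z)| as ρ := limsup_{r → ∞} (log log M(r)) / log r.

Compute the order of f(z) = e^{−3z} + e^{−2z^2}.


Each summand is entire of order 1 and 2 respectively (as in the single-exponential case). The order of a sum is at most the max of the orders, so ρ ≤ 2. For the lower bound: on |z|=r choose arg z so that -2z^2 is real positive; then |e^{-2z^2}| = e^{2r^2} while |e^{-3z}| ≤ e^{3r^1} = o(e^{2r^2}). So |f| ≥ e^{2r^2}(1 − o(1)) and ρ ≥ 2. Hence ρ = max(1, 2) = 2.
Therefore ρ = 2.

Order ρ = 2.


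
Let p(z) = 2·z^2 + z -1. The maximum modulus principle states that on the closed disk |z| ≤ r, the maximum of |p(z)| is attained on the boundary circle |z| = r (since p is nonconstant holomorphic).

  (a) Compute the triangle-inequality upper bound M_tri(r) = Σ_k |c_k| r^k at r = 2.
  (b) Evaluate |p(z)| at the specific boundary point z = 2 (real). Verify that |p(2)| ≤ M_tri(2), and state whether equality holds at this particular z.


Coefficients: c_0 = -1, c_1 = 1, c_2 = 2. Radius r = 2.
Part (a). Triangle bound: M_tri(r) = Σ_k |c_k| r^k
  = |-1|·2^0 + |1|·2^1 + |2|·2^2
  = 1 + 2 + 8 = 11.
This bounds M(r) := max_{|z|=r} |p(z)| from above; equality holds iff all terms c_k z^k can be made to align in phase at a single z on |z|=r.
Part (b). At z = 2 (real, on the circle |z| = r):
  p(2) = (-1)·2^0 + (1)·2^1 + (2)·2^2 = 9.
  |p(2)| = 9.
Check: |p(2)| = 9 ≤ 11 = M_tri(2). ✓ Equality does not hold at z = 2 (the coefficients have mixed signs, so the terms do not all align in phase there).

M_tri(2) = 11; |p(2)| = 9; equality at z=2: no.


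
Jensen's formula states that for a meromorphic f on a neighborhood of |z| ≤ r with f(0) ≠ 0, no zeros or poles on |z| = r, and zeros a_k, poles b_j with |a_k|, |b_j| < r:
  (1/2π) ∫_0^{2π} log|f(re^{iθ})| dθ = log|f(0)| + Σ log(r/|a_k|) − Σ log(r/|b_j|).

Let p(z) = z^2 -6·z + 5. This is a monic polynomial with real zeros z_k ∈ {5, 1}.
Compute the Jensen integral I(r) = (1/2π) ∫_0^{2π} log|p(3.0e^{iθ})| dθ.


Zeros: 1, 5; r = 3.0.
Inside |z| < r: 1. Outside (|z| ≥ r): 5.
p(0) = 5, so log|p(0)| = log(5) = 1.6094.
Apply Jensen: I(r) = log|p(0)| + Σ_k log(r/|z_k|), summed over zeros inside |z| < r.
  log(r/|z_k|) for z_k = 1: log(3.0/1) = 1.0986
  Outside zeros (5) contribute nothing to the Jensen sum.
Sum over inside zeros: 1.0986.
I(r) = log|p(0)| + (inside sum) = 1.6094 + 1.0986 = 2.7081.
Note: since some zeros are outside |z| ≤ r, the simplified n·log(r) form does NOT apply — only the inside zeros contribute.

I(r) ≈ 2.7081.


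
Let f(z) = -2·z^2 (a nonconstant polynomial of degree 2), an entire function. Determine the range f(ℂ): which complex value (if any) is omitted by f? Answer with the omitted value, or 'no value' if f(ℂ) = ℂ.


Little Picard bounds the complement of f(ℂ) to at most one point.
For every w ∈ ℂ, the equation p(z) − w = 0 is a nonconstant polynomial in z and hence has at least one root by the fundamental theorem of algebra. So p is surjective onto ℂ, omitting no value.

Omitted value: no value.


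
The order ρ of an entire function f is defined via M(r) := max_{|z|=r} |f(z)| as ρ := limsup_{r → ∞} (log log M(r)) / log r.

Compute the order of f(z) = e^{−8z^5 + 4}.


|e^{−8z^5 + 4}| = e^{Re(-8·z^5) + 4} ≤ e^{8|z|^5 + 4} = e^{8r^5 + 4} on |z| = r, so ρ ≤ 5. Choosing z on |z|=r so that -8·z^5 is real positive (always possible by picking arg z appropriately) gives |f(z)| = e^{8r^5 + 4}, matching the bound. The additive constant 4 does not affect log log M(r) ~ 5·log r. Hence ρ = 5.
Therefore ρ = 5.

Order ρ = 5.


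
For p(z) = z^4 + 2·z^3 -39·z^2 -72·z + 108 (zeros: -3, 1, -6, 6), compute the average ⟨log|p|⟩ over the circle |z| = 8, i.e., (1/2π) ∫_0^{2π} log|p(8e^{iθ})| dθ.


Zeros: -6, -3, 1, 6; r = 8.
Inside |z| < r: -6, -3, 1, 6. Outside (|z| ≥ r): ∅.
p(0) = 108, so log|p(0)| = log(108) = 4.6821.
Apply Jensen: I(r) = log|p(0)| + Σ_k log(r/|z_k|), summed over zeros inside |z| < r.
  log(r/|z_k|) for z_k = -3: log(8/3) = 0.9808
  log(r/|z_k|) for z_k = 1: log(8/1) = 2.0794
  log(r/|z_k|) for z_k = -6: log(8/6) = 0.2877
  log(r/|z_k|) for z_k = 6: log(8/6) = 0.2877
Sum over inside zeros: 3.6356.
I(r) = log|p(0)| + (inside sum) = 4.6821 + 3.6356 = 8.3178.
Closed form (all zeros inside, monic): I(r) = n·log(r) = 4·log(8) = 8.3178. ✓

I(r) ≈ 8.3178.


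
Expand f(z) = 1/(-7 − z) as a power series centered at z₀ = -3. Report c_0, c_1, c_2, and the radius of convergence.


Let w = z − z₀, so z = z₀ + w.
Then -7 − z = -7 − (z₀ + w) = (-7 − z₀) − w = -4 − w.
f(z) = 1/(-4 − w) = (1/(-4)) · 1/(1 − w/(-4)) = Σ_{n≥0} w^n / (-4)^(n+1).
So c_n = 1/(-4)^(n+1):
  c_0 = 1/(-4)^1 = -1/4.
  c_1 = 1/(-4)^2 = 1/16.
  c_2 = 1/(-4)^3 = -1/64.
The series is valid for |w/d| < 1, i.e. |z − z₀| < |d|.
Radius of convergence: R = |-7 − z₀| = |-4| = 4 (distance from z₀ to the singularity z = -7).

c_0 = -1/4, c_1 = 1/16, c_2 = -1/64; R = 4.


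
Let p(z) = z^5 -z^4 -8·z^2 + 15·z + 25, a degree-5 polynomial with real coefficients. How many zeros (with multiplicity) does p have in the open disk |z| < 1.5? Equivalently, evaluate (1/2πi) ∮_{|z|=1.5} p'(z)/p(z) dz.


The zeros of p are: (-1 + 2i), (-1 - 2i), -1, (2 + 1i), (2 - 1i).
Their magnitudes are: 2.236, 2.236, 1, 2.236, 2.236.
Zeros with |z| < R = 1.5: -1.
Count = 1.
By the argument principle, (1/2πi) ∮_{|z|=R} p'(z)/p(z) dz equals exactly this count.

Number of zeros inside |z| < 1.5: 1.


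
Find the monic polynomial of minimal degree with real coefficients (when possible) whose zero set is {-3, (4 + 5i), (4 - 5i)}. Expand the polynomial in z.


The polynomial is p(z) = ∏_{α ∈ S} (z − α), where S = {-3, (4 + 5i), (4 - 5i)}.
Expanding the product yields: p(z) = z^3 -5·z^2 + 17·z + 123.
Note conjugate pairs combine to real quadratics: (z − (4+5i))(z − (4−5i)) = z² − 8z + 41.
The resulting polynomial has degree 3 and real coefficients as required.

p(z) = z^3 -5·z^2 + 17·z + 123.


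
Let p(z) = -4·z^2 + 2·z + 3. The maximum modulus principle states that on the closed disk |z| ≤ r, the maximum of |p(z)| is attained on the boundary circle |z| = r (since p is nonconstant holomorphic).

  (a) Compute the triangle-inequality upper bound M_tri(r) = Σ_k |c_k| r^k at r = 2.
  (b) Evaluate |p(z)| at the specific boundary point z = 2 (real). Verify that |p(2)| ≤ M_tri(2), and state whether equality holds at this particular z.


Coefficients: c_0 = 3, c_1 = 2, c_2 = -4. Radius r = 2.
Part (a). Triangle bound: M_tri(r) = Σ_k |c_k| r^k
  = |3|·2^0 + |2|·2^1 + |-4|·2^2
  = 3 + 4 + 16 = 23.
This bounds M(r) := max_{|z|=r} |p(z)| from above; equality holds iff all terms c_k z^k can be made to align in phase at a single z on |z|=r.
Part (b). At z = 2 (real, on the circle |z| = r):
  p(2) = (3)·2^0 + (2)·2^1 + (-4)·2^2 = -9.
  |p(2)| = 9.
Check: |p(2)| = 9 ≤ 23 = M_tri(2). ✓ Equality does not hold at z = 2 (the coefficients have mixed signs, so the terms do not all align in phase there).

M_tri(2) = 23; |p(2)| = 9; equality at z=2: no.


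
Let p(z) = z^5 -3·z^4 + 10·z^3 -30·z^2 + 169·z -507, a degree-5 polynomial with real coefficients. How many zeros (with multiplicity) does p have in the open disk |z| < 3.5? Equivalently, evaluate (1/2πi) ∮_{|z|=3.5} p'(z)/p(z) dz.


The zeros of p are: (2 + 3i), (2 - 3i), 3, (-2 + 3i), (-2 - 3i).
Their magnitudes are: 3.606, 3.606, 3, 3.606, 3.606.
Zeros with |z| < R = 3.5: 3.
Count = 1.
By the argument principle, (1/2πi) ∮_{|z|=R} p'(z)/p(z) dz equals exactly this count.

Number of zeros inside |z| < 3.5: 1.


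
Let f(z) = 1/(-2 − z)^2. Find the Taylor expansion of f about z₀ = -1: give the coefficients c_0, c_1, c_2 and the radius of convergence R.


Let w = z − z₀, so z = z₀ + w.
Then -2 − z = -2 − (z₀ + w) = (-2 − z₀) − w = -1 − w.
f(z) = 1/(-1 − w)^2 = (1/(-1)^2) · (1 − w/(-1))^{−2}.
By the binomial series (1−u)^{−2} = Σ_{n≥0} C(n+1, 1) u^n for |u|<1, with u = w/(-1):
  c_n = C(n+1, 1) / (-1)^(n+2).
  c_0 = 1/(-1)^2 = 1.
  c_1 = 2/(-1)^3 = -2.
  c_2 = 3/(-1)^4 = 3.
The series is valid for |w/d| < 1, i.e. |z − z₀| < |d|.
Radius of convergence: R = |-2 − z₀| = |-1| = 1 (distance from z₀ to the singularity z = -2).

c_0 = 1, c_1 = -2, c_2 = 3; R = 1.


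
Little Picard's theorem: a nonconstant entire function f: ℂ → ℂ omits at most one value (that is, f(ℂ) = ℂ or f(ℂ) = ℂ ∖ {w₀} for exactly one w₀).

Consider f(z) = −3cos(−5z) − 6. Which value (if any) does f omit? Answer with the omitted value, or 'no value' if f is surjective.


Little Picard bounds the complement of f(ℂ) to at most one point.
cos is entire and surjective onto ℂ: for every w ∈ ℂ, cos(ζ) = w has a solution ζ ∈ ℂ (e.g., via the complex inverse arccos). With ζ = −5z this gives z = ζ/(-5). Then -3·cos(−5z) takes every value in -3·ℂ = ℂ, and adding -6 is a bijection of ℂ. So f is surjective and omits no value. (Note: only on the real line is cos bounded by [−1, 1].)

Omitted value: no value.


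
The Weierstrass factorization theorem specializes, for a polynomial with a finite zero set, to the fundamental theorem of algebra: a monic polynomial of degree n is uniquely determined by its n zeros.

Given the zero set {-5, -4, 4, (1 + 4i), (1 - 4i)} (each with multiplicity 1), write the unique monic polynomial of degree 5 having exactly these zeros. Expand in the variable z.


The polynomial is p(z) = ∏_{α ∈ S} (z − α), where S = {-5, -4, 4, (1 + 4i), (1 - 4i)}.
Expanding the product yields: p(z) = z^5 + 3·z^4 -9·z^3 + 37·z^2 -112·z -1360.
Note conjugate pairs combine to real quadratics: (z − (1+4i))(z − (1−4i)) = z² − 2z + 17.
The resulting polynomial has degree 5 and real coefficients as required.

p(z) = z^5 + 3·z^4 -9·z^3 + 37·z^2 -112·z -1360.


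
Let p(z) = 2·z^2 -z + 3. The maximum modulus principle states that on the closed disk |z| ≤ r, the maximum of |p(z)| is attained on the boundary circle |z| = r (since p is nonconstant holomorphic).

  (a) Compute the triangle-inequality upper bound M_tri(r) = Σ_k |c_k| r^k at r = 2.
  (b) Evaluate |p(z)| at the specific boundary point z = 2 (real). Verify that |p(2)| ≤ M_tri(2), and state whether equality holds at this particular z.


Coefficients: c_0 = 3, c_1 = -1, c_2 = 2. Radius r = 2.
Part (a). Triangle bound: M_tri(r) = Σ_k |c_k| r^k
  = |3|·2^0 + |-1|·2^1 + |2|·2^2
  = 3 + 2 + 8 = 13.
This bounds M(r) := max_{|z|=r} |p(z)| from above; equality holds iff all terms c_k z^k can be made to align in phase at a single z on |z|=r.
Part (b). At z = 2 (real, on the circle |z| = r):
  p(2) = (3)·2^0 + (-1)·2^1 + (2)·2^2 = 9.
  |p(2)| = 9.
Check: |p(2)| = 9 ≤ 13 = M_tri(2). ✓ Equality does not hold at z = 2 (the coefficients have mixed signs, so the terms do not all align in phase there).

M_tri(2) = 13; |p(2)| = 9; equality at z=2: no.


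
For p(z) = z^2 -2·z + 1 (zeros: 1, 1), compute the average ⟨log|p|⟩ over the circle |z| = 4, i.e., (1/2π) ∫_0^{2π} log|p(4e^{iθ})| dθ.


Zeros: 1, 1; r = 4.
Inside |z| < r: 1, 1. Outside (|z| ≥ r): ∅.
p(0) = 1, so log|p(0)| = log(1) = 0.0000.
Apply Jensen: I(r) = log|p(0)| + Σ_k log(r/|z_k|), summed over zeros inside |z| < r.
  log(r/|z_k|) for z_k = 1: log(4/1) = 1.3863
  log(r/|z_k|) for z_k = 1: log(4/1) = 1.3863
Sum over inside zeros: 2.7726.
I(r) = log|p(0)| + (inside sum) = 0.0000 + 2.7726 = 2.7726.
Closed form (all zeros inside, monic): I(r) = n·log(r) = 2·log(4) = 2.7726. ✓

I(r) ≈ 2.7726.


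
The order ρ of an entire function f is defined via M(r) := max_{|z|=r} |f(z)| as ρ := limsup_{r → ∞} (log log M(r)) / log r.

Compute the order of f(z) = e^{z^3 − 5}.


|e^{z^3 − 5}| = e^{Re(1·z^3) + -5} ≤ e^{1|z|^3 + -5} = e^{1r^3 + -5} on |z| = r, so ρ ≤ 3. Choosing z on |z|=r so that 1·z^3 is real positive (always possible by picking arg z appropriately) gives |f(z)| = e^{1r^3 + -5}, matching the bound. The additive constant -5 does not affect log log M(r) ~ 3·log r. Hence ρ = 3.
Therefore ρ = 3.

Order ρ = 3.


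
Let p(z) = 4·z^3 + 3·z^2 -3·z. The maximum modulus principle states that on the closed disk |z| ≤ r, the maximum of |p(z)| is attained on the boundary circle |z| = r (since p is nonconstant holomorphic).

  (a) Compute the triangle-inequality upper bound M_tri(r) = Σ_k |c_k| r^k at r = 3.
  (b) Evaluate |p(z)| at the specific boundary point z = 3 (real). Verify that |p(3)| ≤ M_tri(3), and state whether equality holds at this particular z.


Coefficients: c_0 = 0, c_1 = -3, c_2 = 3, c_3 = 4. Radius r = 3.
Part (a). Triangle bound: M_tri(r) = Σ_k |c_k| r^k
  = |0|·3^0 + |-3|·3^1 + |3|·3^2 + |4|·3^3
  = 0 + 9 + 27 + 108 = 144.
This bounds M(r) := max_{|z|=r} |p(z)| from above; equality holds iff all terms c_k z^k can be made to align in phase at a single z on |z|=r.
Part (b). At z = 3 (real, on the circle |z| = r):
  p(3) = (0)·3^0 + (-3)·3^1 + (3)·3^2 + (4)·3^3 = 126.
  |p(3)| = 126.
Check: |p(3)| = 126 ≤ 144 = M_tri(3). ✓ Equality does not hold at z = 3 (the coefficients have mixed signs, so the terms do not all align in phase there).

M_tri(3) = 144; |p(3)| = 126; equality at z=3: no.


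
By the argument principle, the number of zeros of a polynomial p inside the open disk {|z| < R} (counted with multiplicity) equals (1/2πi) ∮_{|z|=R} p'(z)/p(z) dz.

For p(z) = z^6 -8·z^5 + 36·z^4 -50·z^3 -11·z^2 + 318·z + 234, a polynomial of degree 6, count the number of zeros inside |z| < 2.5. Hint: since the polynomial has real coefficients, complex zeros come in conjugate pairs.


The zeros of p are: -1, -1, (2 + 3i), (2 - 3i), (3 + 3i), (3 - 3i).
Their magnitudes are: 1, 1, 3.606, 3.606, 4.243, 4.243.
Zeros with |z| < R = 2.5: -1, -1.
Count = 2.
By the argument principle, (1/2πi) ∮_{|z|=R} p'(z)/p(z) dz equals exactly this count.

Number of zeros inside |z| < 2.5: 2.


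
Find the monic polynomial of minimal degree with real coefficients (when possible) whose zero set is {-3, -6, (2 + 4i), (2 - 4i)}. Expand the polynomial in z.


The polynomial is p(z) = ∏_{α ∈ S} (z − α), where S = {-3, -6, (2 + 4i), (2 - 4i)}.
Expanding the product yields: p(z) = z^4 + 5·z^3 + 2·z^2 + 108·z + 360.
Note conjugate pairs combine to real quadratics: (z − (2+4i))(z − (2−4i)) = z² − 4z + 20.
The resulting polynomial has degree 4 and real coefficients as required.

p(z) = z^4 + 5·z^3 + 2·z^2 + 108·z + 360.


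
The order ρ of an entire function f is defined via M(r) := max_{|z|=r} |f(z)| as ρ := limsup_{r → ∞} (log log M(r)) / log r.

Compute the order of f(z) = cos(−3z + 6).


cos(w) is a linear combination of e^{iw} and e^{−iw} (or e^w, e^{−w} in the hyperbolic case), so |cos(w)| ≤ e^{|w|}. With w = −3z + 6, |w| ≤ 3|z| + 6 = 3r + 6 on |z| = r, giving M(r) ≤ e^{3r + 6}, so ρ ≤ 1. On a suitable ray (z = it for sin/cos; z = t for sinh/cosh, t real → ∞), |cos(−3z + 6)| grows like e^{3|t|}/2, so ρ ≥ 1. Hence ρ = 1.
Therefore ρ = 1.

Order ρ = 1.


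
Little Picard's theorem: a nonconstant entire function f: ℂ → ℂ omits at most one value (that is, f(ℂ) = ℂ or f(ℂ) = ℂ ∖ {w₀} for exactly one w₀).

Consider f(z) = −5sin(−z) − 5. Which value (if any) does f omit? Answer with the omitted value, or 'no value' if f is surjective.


Little Picard bounds the complement of f(ℂ) to at most one point.
sin is entire and surjective onto ℂ: for every w ∈ ℂ, sin(ζ) = w has a solution ζ ∈ ℂ (e.g., via the complex inverse arcsin). With ζ = −z this gives z = ζ/(-1). Then -5·sin(−z) takes every value in -5·ℂ = ℂ, and adding -5 is a bijection of ℂ. So f is surjective and omits no value. (Note: only on the real line is sin bounded by [−1, 1].)

Omitted value: no value.


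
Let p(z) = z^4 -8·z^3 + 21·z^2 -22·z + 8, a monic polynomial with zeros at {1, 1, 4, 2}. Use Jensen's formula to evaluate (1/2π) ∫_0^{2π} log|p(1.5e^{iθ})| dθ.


Zeros: 1, 1, 2, 4; r = 1.5.
Inside |z| < r: 1, 1. Outside (|z| ≥ r): 2, 4.
p(0) = 8, so log|p(0)| = log(8) = 2.0794.
Apply Jensen: I(r) = log|p(0)| + Σ_k log(r/|z_k|), summed over zeros inside |z| < r.
  log(r/|z_k|) for z_k = 1: log(1.5/1) = 0.4055
  log(r/|z_k|) for z_k = 1: log(1.5/1) = 0.4055
  Outside zeros (2, 4) contribute nothing to the Jensen sum.
Sum over inside zeros: 0.8109.
I(r) = log|p(0)| + (inside sum) = 2.0794 + 0.8109 = 2.8904.
Note: since some zeros are outside |z| ≤ r, the simplified n·log(r) form does NOT apply — only the inside zeros contribute.

I(r) ≈ 2.8904.


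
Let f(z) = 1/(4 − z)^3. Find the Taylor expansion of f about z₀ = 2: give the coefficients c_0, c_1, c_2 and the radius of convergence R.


Let w = z − z₀, so z = z₀ + w.
Then 4 − z = 4 − (z₀ + w) = (4 − z₀) − w = 2 − w.
f(z) = 1/(2 − w)^3 = (1/(2)^3) · (1 − w/(2))^{−3}.
By the binomial series (1−u)^{−3} = Σ_{n≥0} C(n+2, 2) u^n for |u|<1, with u = w/(2):
  c_n = C(n+2, 2) / (2)^(n+3).
  c_0 = 1/(2)^3 = 1/8.
  c_1 = 3/(2)^4 = 3/16.
  c_2 = 6/(2)^5 = 3/16.
The series is valid for |w/d| < 1, i.e. |z − z₀| < |d|.
Radius of convergence: R = |4 − z₀| = |2| = 2 (distance from z₀ to the singularity z = 4).

c_0 = 1/8, c_1 = 3/16, c_2 = 3/16; R = 2.
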